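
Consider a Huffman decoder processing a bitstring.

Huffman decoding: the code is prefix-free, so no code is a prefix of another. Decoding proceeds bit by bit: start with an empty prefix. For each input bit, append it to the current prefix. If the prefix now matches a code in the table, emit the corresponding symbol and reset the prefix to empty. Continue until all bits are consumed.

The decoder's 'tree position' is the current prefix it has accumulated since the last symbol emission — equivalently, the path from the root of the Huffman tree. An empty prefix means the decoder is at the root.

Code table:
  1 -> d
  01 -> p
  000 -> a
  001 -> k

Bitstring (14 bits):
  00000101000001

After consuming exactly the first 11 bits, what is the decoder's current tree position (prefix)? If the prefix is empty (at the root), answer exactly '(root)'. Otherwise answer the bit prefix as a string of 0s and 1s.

Answer: (root)

Derivation:
Bit 0: prefix='0' (no match yet)
Bit 1: prefix='00' (no match yet)
Bit 2: prefix='000' -> emit 'a', reset
Bit 3: prefix='0' (no match yet)
Bit 4: prefix='00' (no match yet)
Bit 5: prefix='001' -> emit 'k', reset
Bit 6: prefix='0' (no match yet)
Bit 7: prefix='01' -> emit 'p', reset
Bit 8: prefix='0' (no match yet)
Bit 9: prefix='00' (no match yet)
Bit 10: prefix='000' -> emit 'a', reset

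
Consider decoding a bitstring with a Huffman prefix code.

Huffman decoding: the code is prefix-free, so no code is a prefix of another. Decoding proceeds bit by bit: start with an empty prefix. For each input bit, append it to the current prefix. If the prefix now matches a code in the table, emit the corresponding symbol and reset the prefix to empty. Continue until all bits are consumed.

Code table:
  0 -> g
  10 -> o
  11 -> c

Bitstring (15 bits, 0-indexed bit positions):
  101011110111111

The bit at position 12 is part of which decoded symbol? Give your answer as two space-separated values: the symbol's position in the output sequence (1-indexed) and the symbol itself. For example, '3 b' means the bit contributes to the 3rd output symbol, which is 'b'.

Bit 0: prefix='1' (no match yet)
Bit 1: prefix='10' -> emit 'o', reset
Bit 2: prefix='1' (no match yet)
Bit 3: prefix='10' -> emit 'o', reset
Bit 4: prefix='1' (no match yet)
Bit 5: prefix='11' -> emit 'c', reset
Bit 6: prefix='1' (no match yet)
Bit 7: prefix='11' -> emit 'c', reset
Bit 8: prefix='0' -> emit 'g', reset
Bit 9: prefix='1' (no match yet)
Bit 10: prefix='11' -> emit 'c', reset
Bit 11: prefix='1' (no match yet)
Bit 12: prefix='11' -> emit 'c', reset
Bit 13: prefix='1' (no match yet)
Bit 14: prefix='11' -> emit 'c', reset

Answer: 7 c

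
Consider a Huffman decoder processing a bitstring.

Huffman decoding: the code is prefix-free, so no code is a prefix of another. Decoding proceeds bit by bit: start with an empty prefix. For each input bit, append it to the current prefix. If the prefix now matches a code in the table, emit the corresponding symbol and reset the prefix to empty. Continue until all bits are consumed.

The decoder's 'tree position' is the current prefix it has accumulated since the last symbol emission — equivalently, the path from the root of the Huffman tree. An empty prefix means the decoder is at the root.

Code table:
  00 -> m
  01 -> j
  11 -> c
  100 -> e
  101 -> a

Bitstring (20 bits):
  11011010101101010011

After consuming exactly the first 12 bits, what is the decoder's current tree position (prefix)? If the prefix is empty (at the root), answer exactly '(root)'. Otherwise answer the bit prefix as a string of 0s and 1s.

Bit 0: prefix='1' (no match yet)
Bit 1: prefix='11' -> emit 'c', reset
Bit 2: prefix='0' (no match yet)
Bit 3: prefix='01' -> emit 'j', reset
Bit 4: prefix='1' (no match yet)
Bit 5: prefix='10' (no match yet)
Bit 6: prefix='101' -> emit 'a', reset
Bit 7: prefix='0' (no match yet)
Bit 8: prefix='01' -> emit 'j', reset
Bit 9: prefix='0' (no match yet)
Bit 10: prefix='01' -> emit 'j', reset
Bit 11: prefix='1' (no match yet)

Answer: 1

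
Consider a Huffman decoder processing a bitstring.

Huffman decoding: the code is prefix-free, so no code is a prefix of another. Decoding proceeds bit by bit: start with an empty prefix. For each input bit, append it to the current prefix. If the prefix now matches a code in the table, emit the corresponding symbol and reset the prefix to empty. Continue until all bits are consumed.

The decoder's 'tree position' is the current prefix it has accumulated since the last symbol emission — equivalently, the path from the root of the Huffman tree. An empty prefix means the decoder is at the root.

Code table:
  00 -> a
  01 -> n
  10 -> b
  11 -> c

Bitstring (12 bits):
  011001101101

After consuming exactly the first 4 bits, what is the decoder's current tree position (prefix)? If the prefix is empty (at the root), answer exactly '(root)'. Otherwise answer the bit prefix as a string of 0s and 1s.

Bit 0: prefix='0' (no match yet)
Bit 1: prefix='01' -> emit 'n', reset
Bit 2: prefix='1' (no match yet)
Bit 3: prefix='10' -> emit 'b', reset

Answer: (root)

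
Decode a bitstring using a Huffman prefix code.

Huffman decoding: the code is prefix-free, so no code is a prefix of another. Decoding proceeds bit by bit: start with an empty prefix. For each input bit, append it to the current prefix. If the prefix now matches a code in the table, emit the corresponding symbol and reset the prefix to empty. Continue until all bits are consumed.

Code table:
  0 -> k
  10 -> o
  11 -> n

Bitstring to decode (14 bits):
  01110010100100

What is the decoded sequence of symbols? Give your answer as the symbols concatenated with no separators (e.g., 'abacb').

Bit 0: prefix='0' -> emit 'k', reset
Bit 1: prefix='1' (no match yet)
Bit 2: prefix='11' -> emit 'n', reset
Bit 3: prefix='1' (no match yet)
Bit 4: prefix='10' -> emit 'o', reset
Bit 5: prefix='0' -> emit 'k', reset
Bit 6: prefix='1' (no match yet)
Bit 7: prefix='10' -> emit 'o', reset
Bit 8: prefix='1' (no match yet)
Bit 9: prefix='10' -> emit 'o', reset
Bit 10: prefix='0' -> emit 'k', reset
Bit 11: prefix='1' (no match yet)
Bit 12: prefix='10' -> emit 'o', reset
Bit 13: prefix='0' -> emit 'k', reset

Answer: knokookok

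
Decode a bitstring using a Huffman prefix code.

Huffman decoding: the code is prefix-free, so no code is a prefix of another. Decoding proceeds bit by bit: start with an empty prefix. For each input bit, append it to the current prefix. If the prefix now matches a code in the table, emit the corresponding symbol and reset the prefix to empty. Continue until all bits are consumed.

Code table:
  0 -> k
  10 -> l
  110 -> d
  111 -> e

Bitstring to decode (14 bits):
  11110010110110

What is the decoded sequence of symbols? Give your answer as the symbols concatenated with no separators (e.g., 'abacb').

Bit 0: prefix='1' (no match yet)
Bit 1: prefix='11' (no match yet)
Bit 2: prefix='111' -> emit 'e', reset
Bit 3: prefix='1' (no match yet)
Bit 4: prefix='10' -> emit 'l', reset
Bit 5: prefix='0' -> emit 'k', reset
Bit 6: prefix='1' (no match yet)
Bit 7: prefix='10' -> emit 'l', reset
Bit 8: prefix='1' (no match yet)
Bit 9: prefix='11' (no match yet)
Bit 10: prefix='110' -> emit 'd', reset
Bit 11: prefix='1' (no match yet)
Bit 12: prefix='11' (no match yet)
Bit 13: prefix='110' -> emit 'd', reset

Answer: elkldd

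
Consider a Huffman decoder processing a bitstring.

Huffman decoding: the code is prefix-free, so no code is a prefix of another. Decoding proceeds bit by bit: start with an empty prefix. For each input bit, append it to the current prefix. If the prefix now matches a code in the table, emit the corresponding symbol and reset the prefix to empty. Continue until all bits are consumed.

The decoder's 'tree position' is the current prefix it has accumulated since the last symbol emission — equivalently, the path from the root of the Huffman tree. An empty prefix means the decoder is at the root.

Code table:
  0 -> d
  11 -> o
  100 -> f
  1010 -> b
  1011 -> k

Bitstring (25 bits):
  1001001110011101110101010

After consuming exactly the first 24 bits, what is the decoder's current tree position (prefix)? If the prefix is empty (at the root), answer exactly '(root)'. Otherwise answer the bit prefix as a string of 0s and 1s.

Bit 0: prefix='1' (no match yet)
Bit 1: prefix='10' (no match yet)
Bit 2: prefix='100' -> emit 'f', reset
Bit 3: prefix='1' (no match yet)
Bit 4: prefix='10' (no match yet)
Bit 5: prefix='100' -> emit 'f', reset
Bit 6: prefix='1' (no match yet)
Bit 7: prefix='11' -> emit 'o', reset
Bit 8: prefix='1' (no match yet)
Bit 9: prefix='10' (no match yet)
Bit 10: prefix='100' -> emit 'f', reset
Bit 11: prefix='1' (no match yet)
Bit 12: prefix='11' -> emit 'o', reset
Bit 13: prefix='1' (no match yet)
Bit 14: prefix='10' (no match yet)
Bit 15: prefix='101' (no match yet)
Bit 16: prefix='1011' -> emit 'k', reset
Bit 17: prefix='1' (no match yet)
Bit 18: prefix='10' (no match yet)
Bit 19: prefix='101' (no match yet)
Bit 20: prefix='1010' -> emit 'b', reset
Bit 21: prefix='1' (no match yet)
Bit 22: prefix='10' (no match yet)
Bit 23: prefix='101' (no match yet)

Answer: 101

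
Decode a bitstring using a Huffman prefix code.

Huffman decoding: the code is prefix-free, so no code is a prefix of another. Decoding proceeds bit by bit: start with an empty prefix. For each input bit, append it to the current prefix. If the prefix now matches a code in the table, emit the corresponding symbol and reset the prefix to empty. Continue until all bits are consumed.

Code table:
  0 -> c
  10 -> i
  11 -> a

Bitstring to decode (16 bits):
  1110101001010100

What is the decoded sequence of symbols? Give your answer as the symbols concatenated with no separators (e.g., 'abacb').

Bit 0: prefix='1' (no match yet)
Bit 1: prefix='11' -> emit 'a', reset
Bit 2: prefix='1' (no match yet)
Bit 3: prefix='10' -> emit 'i', reset
Bit 4: prefix='1' (no match yet)
Bit 5: prefix='10' -> emit 'i', reset
Bit 6: prefix='1' (no match yet)
Bit 7: prefix='10' -> emit 'i', reset
Bit 8: prefix='0' -> emit 'c', reset
Bit 9: prefix='1' (no match yet)
Bit 10: prefix='10' -> emit 'i', reset
Bit 11: prefix='1' (no match yet)
Bit 12: prefix='10' -> emit 'i', reset
Bit 13: prefix='1' (no match yet)
Bit 14: prefix='10' -> emit 'i', reset
Bit 15: prefix='0' -> emit 'c', reset

Answer: aiiiciiic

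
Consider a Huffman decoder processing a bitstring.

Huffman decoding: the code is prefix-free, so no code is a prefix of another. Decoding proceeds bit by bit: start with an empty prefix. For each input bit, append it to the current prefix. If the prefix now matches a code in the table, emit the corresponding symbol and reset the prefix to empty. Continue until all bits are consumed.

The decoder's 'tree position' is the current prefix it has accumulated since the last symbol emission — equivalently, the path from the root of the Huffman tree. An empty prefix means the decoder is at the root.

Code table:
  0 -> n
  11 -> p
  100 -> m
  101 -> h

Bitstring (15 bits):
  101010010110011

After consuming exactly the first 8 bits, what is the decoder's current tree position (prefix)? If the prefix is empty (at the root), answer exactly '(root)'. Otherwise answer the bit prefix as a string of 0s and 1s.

Bit 0: prefix='1' (no match yet)
Bit 1: prefix='10' (no match yet)
Bit 2: prefix='101' -> emit 'h', reset
Bit 3: prefix='0' -> emit 'n', reset
Bit 4: prefix='1' (no match yet)
Bit 5: prefix='10' (no match yet)
Bit 6: prefix='100' -> emit 'm', reset
Bit 7: prefix='1' (no match yet)

Answer: 1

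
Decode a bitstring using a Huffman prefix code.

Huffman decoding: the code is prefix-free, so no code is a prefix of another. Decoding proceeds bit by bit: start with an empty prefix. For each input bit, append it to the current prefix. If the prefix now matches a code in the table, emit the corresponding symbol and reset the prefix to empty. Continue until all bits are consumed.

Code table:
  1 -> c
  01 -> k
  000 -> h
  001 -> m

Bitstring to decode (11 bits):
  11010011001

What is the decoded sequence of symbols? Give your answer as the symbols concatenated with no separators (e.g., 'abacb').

Answer: cckmcm

Derivation:
Bit 0: prefix='1' -> emit 'c', reset
Bit 1: prefix='1' -> emit 'c', reset
Bit 2: prefix='0' (no match yet)
Bit 3: prefix='01' -> emit 'k', reset
Bit 4: prefix='0' (no match yet)
Bit 5: prefix='00' (no match yet)
Bit 6: prefix='001' -> emit 'm', reset
Bit 7: prefix='1' -> emit 'c', reset
Bit 8: prefix='0' (no match yet)
Bit 9: prefix='00' (no match yet)
Bit 10: prefix='001' -> emit 'm', reset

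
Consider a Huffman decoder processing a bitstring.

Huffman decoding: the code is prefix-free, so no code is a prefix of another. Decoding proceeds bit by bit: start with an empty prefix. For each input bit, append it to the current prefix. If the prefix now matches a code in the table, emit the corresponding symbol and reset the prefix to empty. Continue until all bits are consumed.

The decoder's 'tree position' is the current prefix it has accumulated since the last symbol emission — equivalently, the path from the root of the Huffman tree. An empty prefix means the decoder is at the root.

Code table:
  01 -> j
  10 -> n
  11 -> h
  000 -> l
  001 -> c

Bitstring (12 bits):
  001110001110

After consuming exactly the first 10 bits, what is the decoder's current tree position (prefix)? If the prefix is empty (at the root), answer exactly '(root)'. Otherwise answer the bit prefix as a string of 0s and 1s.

Answer: (root)

Derivation:
Bit 0: prefix='0' (no match yet)
Bit 1: prefix='00' (no match yet)
Bit 2: prefix='001' -> emit 'c', reset
Bit 3: prefix='1' (no match yet)
Bit 4: prefix='11' -> emit 'h', reset
Bit 5: prefix='0' (no match yet)
Bit 6: prefix='00' (no match yet)
Bit 7: prefix='000' -> emit 'l', reset
Bit 8: prefix='1' (no match yet)
Bit 9: prefix='11' -> emit 'h', reset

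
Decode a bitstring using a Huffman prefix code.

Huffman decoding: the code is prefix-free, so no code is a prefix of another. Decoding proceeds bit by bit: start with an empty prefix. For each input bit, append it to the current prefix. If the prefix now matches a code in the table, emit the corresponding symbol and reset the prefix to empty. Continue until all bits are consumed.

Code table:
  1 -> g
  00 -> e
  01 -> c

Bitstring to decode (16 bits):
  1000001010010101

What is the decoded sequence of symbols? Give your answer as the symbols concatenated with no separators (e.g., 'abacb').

Answer: geeccegcc

Derivation:
Bit 0: prefix='1' -> emit 'g', reset
Bit 1: prefix='0' (no match yet)
Bit 2: prefix='00' -> emit 'e', reset
Bit 3: prefix='0' (no match yet)
Bit 4: prefix='00' -> emit 'e', reset
Bit 5: prefix='0' (no match yet)
Bit 6: prefix='01' -> emit 'c', reset
Bit 7: prefix='0' (no match yet)
Bit 8: prefix='01' -> emit 'c', reset
Bit 9: prefix='0' (no match yet)
Bit 10: prefix='00' -> emit 'e', reset
Bit 11: prefix='1' -> emit 'g', reset
Bit 12: prefix='0' (no match yet)
Bit 13: prefix='01' -> emit 'c', reset
Bit 14: prefix='0' (no match yet)
Bit 15: prefix='01' -> emit 'c', reset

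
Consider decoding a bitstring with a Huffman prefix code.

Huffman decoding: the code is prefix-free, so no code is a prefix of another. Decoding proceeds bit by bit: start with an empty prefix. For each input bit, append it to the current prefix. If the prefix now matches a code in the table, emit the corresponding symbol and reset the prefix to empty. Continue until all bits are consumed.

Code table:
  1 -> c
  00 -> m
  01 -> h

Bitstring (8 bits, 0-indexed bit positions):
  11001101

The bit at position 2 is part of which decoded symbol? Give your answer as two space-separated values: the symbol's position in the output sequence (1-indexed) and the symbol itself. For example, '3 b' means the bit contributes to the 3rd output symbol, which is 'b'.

Bit 0: prefix='1' -> emit 'c', reset
Bit 1: prefix='1' -> emit 'c', reset
Bit 2: prefix='0' (no match yet)
Bit 3: prefix='00' -> emit 'm', reset
Bit 4: prefix='1' -> emit 'c', reset
Bit 5: prefix='1' -> emit 'c', reset
Bit 6: prefix='0' (no match yet)

Answer: 3 m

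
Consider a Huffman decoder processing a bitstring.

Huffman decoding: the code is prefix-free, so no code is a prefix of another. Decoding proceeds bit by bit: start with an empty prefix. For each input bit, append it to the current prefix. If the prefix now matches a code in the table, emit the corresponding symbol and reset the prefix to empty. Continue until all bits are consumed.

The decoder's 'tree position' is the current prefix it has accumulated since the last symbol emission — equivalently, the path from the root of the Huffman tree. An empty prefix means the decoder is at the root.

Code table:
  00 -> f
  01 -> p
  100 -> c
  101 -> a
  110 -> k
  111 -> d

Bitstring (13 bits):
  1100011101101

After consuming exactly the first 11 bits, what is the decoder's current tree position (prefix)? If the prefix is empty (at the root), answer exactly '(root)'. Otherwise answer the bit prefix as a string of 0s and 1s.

Bit 0: prefix='1' (no match yet)
Bit 1: prefix='11' (no match yet)
Bit 2: prefix='110' -> emit 'k', reset
Bit 3: prefix='0' (no match yet)
Bit 4: prefix='00' -> emit 'f', reset
Bit 5: prefix='1' (no match yet)
Bit 6: prefix='11' (no match yet)
Bit 7: prefix='111' -> emit 'd', reset
Bit 8: prefix='0' (no match yet)
Bit 9: prefix='01' -> emit 'p', reset
Bit 10: prefix='1' (no match yet)

Answer: 1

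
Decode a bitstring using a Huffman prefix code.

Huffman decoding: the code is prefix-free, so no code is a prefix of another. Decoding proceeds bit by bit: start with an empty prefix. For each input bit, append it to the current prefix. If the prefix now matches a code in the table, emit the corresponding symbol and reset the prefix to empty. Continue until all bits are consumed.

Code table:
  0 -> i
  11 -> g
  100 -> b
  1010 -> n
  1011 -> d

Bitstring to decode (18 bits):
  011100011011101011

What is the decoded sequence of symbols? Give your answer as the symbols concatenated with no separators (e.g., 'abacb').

Answer: igbigigng

Derivation:
Bit 0: prefix='0' -> emit 'i', reset
Bit 1: prefix='1' (no match yet)
Bit 2: prefix='11' -> emit 'g', reset
Bit 3: prefix='1' (no match yet)
Bit 4: prefix='10' (no match yet)
Bit 5: prefix='100' -> emit 'b', reset
Bit 6: prefix='0' -> emit 'i', reset
Bit 7: prefix='1' (no match yet)
Bit 8: prefix='11' -> emit 'g', reset
Bit 9: prefix='0' -> emit 'i', reset
Bit 10: prefix='1' (no match yet)
Bit 11: prefix='11' -> emit 'g', reset
Bit 12: prefix='1' (no match yet)
Bit 13: prefix='10' (no match yet)
Bit 14: prefix='101' (no match yet)
Bit 15: prefix='1010' -> emit 'n', reset
Bit 16: prefix='1' (no match yet)
Bit 17: prefix='11' -> emit 'g', reset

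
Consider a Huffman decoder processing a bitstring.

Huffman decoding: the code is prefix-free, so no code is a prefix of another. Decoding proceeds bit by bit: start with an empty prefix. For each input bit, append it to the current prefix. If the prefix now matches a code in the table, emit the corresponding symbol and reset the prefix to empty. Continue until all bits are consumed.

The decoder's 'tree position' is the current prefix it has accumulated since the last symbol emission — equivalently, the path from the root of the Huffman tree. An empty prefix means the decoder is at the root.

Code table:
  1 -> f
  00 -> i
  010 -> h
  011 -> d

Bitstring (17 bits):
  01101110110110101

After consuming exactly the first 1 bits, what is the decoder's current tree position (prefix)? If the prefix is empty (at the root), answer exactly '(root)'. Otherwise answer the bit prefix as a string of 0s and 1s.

Bit 0: prefix='0' (no match yet)

Answer: 0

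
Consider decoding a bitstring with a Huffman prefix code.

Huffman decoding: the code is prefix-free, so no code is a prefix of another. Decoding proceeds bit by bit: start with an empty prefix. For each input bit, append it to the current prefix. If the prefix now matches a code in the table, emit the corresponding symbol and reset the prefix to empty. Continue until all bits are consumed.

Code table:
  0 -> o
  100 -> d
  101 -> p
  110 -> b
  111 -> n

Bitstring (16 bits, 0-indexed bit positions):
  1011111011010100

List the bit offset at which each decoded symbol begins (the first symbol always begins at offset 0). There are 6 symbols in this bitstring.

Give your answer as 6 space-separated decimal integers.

Answer: 0 3 6 9 12 13

Derivation:
Bit 0: prefix='1' (no match yet)
Bit 1: prefix='10' (no match yet)
Bit 2: prefix='101' -> emit 'p', reset
Bit 3: prefix='1' (no match yet)
Bit 4: prefix='11' (no match yet)
Bit 5: prefix='111' -> emit 'n', reset
Bit 6: prefix='1' (no match yet)
Bit 7: prefix='10' (no match yet)
Bit 8: prefix='101' -> emit 'p', reset
Bit 9: prefix='1' (no match yet)
Bit 10: prefix='10' (no match yet)
Bit 11: prefix='101' -> emit 'p', reset
Bit 12: prefix='0' -> emit 'o', reset
Bit 13: prefix='1' (no match yet)
Bit 14: prefix='10' (no match yet)
Bit 15: prefix='100' -> emit 'd', reset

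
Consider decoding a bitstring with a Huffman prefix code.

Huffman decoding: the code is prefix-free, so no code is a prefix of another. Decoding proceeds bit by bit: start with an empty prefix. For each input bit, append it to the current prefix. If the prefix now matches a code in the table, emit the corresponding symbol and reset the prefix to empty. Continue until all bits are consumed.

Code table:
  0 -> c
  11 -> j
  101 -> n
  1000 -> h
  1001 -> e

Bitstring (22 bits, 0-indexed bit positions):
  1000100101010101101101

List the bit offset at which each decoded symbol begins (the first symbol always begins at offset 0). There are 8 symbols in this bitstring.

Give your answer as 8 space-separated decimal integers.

Answer: 0 4 8 9 12 13 16 19

Derivation:
Bit 0: prefix='1' (no match yet)
Bit 1: prefix='10' (no match yet)
Bit 2: prefix='100' (no match yet)
Bit 3: prefix='1000' -> emit 'h', reset
Bit 4: prefix='1' (no match yet)
Bit 5: prefix='10' (no match yet)
Bit 6: prefix='100' (no match yet)
Bit 7: prefix='1001' -> emit 'e', reset
Bit 8: prefix='0' -> emit 'c', reset
Bit 9: prefix='1' (no match yet)
Bit 10: prefix='10' (no match yet)
Bit 11: prefix='101' -> emit 'n', reset
Bit 12: prefix='0' -> emit 'c', reset
Bit 13: prefix='1' (no match yet)
Bit 14: prefix='10' (no match yet)
Bit 15: prefix='101' -> emit 'n', reset
Bit 16: prefix='1' (no match yet)
Bit 17: prefix='10' (no match yet)
Bit 18: prefix='101' -> emit 'n', reset
Bit 19: prefix='1' (no match yet)
Bit 20: prefix='10' (no match yet)
Bit 21: prefix='101' -> emit 'n', reset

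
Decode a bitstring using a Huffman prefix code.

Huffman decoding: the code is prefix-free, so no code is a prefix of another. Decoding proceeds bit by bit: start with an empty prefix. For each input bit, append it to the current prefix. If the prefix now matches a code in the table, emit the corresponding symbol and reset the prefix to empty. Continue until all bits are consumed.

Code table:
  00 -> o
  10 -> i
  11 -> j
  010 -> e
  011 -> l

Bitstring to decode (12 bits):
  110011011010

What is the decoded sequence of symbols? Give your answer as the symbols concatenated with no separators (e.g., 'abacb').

Bit 0: prefix='1' (no match yet)
Bit 1: prefix='11' -> emit 'j', reset
Bit 2: prefix='0' (no match yet)
Bit 3: prefix='00' -> emit 'o', reset
Bit 4: prefix='1' (no match yet)
Bit 5: prefix='11' -> emit 'j', reset
Bit 6: prefix='0' (no match yet)
Bit 7: prefix='01' (no match yet)
Bit 8: prefix='011' -> emit 'l', reset
Bit 9: prefix='0' (no match yet)
Bit 10: prefix='01' (no match yet)
Bit 11: prefix='010' -> emit 'e', reset

Answer: jojle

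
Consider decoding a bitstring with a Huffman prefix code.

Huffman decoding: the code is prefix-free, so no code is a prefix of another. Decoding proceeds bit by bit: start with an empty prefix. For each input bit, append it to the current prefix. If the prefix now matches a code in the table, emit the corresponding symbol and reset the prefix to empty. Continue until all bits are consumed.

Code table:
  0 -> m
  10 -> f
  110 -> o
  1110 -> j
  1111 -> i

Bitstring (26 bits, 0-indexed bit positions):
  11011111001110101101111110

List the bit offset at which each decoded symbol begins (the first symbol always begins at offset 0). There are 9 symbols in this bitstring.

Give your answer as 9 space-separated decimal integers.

Answer: 0 3 7 9 10 14 16 19 23

Derivation:
Bit 0: prefix='1' (no match yet)
Bit 1: prefix='11' (no match yet)
Bit 2: prefix='110' -> emit 'o', reset
Bit 3: prefix='1' (no match yet)
Bit 4: prefix='11' (no match yet)
Bit 5: prefix='111' (no match yet)
Bit 6: prefix='1111' -> emit 'i', reset
Bit 7: prefix='1' (no match yet)
Bit 8: prefix='10' -> emit 'f', reset
Bit 9: prefix='0' -> emit 'm', reset
Bit 10: prefix='1' (no match yet)
Bit 11: prefix='11' (no match yet)
Bit 12: prefix='111' (no match yet)
Bit 13: prefix='1110' -> emit 'j', reset
Bit 14: prefix='1' (no match yet)
Bit 15: prefix='10' -> emit 'f', reset
Bit 16: prefix='1' (no match yet)
Bit 17: prefix='11' (no match yet)
Bit 18: prefix='110' -> emit 'o', reset
Bit 19: prefix='1' (no match yet)
Bit 20: prefix='11' (no match yet)
Bit 21: prefix='111' (no match yet)
Bit 22: prefix='1111' -> emit 'i', reset
Bit 23: prefix='1' (no match yet)
Bit 24: prefix='11' (no match yet)
Bit 25: prefix='110' -> emit 'o', reset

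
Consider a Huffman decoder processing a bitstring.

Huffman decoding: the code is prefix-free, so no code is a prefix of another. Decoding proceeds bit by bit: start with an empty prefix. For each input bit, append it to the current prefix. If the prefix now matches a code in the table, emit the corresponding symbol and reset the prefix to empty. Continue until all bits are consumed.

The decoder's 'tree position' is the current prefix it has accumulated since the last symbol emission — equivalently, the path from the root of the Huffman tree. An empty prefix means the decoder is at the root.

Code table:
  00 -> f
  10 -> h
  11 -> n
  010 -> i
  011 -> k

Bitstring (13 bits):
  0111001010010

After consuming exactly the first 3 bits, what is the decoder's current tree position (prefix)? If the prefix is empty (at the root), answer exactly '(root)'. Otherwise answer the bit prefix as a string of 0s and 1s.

Bit 0: prefix='0' (no match yet)
Bit 1: prefix='01' (no match yet)
Bit 2: prefix='011' -> emit 'k', reset

Answer: (root)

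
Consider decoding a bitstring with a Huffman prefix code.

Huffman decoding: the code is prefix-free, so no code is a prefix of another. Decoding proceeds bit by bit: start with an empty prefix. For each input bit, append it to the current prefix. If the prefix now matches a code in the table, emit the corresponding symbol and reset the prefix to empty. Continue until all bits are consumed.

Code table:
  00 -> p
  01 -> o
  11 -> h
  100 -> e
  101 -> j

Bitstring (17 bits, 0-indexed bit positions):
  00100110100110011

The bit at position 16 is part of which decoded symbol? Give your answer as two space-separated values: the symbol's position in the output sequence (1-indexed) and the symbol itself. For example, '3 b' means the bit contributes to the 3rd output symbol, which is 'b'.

Answer: 8 h

Derivation:
Bit 0: prefix='0' (no match yet)
Bit 1: prefix='00' -> emit 'p', reset
Bit 2: prefix='1' (no match yet)
Bit 3: prefix='10' (no match yet)
Bit 4: prefix='100' -> emit 'e', reset
Bit 5: prefix='1' (no match yet)
Bit 6: prefix='11' -> emit 'h', reset
Bit 7: prefix='0' (no match yet)
Bit 8: prefix='01' -> emit 'o', reset
Bit 9: prefix='0' (no match yet)
Bit 10: prefix='00' -> emit 'p', reset
Bit 11: prefix='1' (no match yet)
Bit 12: prefix='11' -> emit 'h', reset
Bit 13: prefix='0' (no match yet)
Bit 14: prefix='00' -> emit 'p', reset
Bit 15: prefix='1' (no match yet)
Bit 16: prefix='11' -> emit 'h', reset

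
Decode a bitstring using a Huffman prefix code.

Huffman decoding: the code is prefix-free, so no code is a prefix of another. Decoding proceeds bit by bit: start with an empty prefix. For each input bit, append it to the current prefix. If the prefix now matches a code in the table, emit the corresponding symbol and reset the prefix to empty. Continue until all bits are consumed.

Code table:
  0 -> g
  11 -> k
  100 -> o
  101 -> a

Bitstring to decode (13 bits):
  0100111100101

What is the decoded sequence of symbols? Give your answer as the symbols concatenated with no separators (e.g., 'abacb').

Bit 0: prefix='0' -> emit 'g', reset
Bit 1: prefix='1' (no match yet)
Bit 2: prefix='10' (no match yet)
Bit 3: prefix='100' -> emit 'o', reset
Bit 4: prefix='1' (no match yet)
Bit 5: prefix='11' -> emit 'k', reset
Bit 6: prefix='1' (no match yet)
Bit 7: prefix='11' -> emit 'k', reset
Bit 8: prefix='0' -> emit 'g', reset
Bit 9: prefix='0' -> emit 'g', reset
Bit 10: prefix='1' (no match yet)
Bit 11: prefix='10' (no match yet)
Bit 12: prefix='101' -> emit 'a', reset

Answer: gokkgga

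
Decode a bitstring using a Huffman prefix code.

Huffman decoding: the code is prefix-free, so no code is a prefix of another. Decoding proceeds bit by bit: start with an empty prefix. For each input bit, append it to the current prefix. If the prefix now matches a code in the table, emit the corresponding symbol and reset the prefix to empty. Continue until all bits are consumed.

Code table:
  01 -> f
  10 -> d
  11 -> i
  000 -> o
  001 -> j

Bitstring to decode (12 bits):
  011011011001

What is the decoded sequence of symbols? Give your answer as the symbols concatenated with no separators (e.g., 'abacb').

Answer: fdifdf

Derivation:
Bit 0: prefix='0' (no match yet)
Bit 1: prefix='01' -> emit 'f', reset
Bit 2: prefix='1' (no match yet)
Bit 3: prefix='10' -> emit 'd', reset
Bit 4: prefix='1' (no match yet)
Bit 5: prefix='11' -> emit 'i', reset
Bit 6: prefix='0' (no match yet)
Bit 7: prefix='01' -> emit 'f', reset
Bit 8: prefix='1' (no match yet)
Bit 9: prefix='10' -> emit 'd', reset
Bit 10: prefix='0' (no match yet)
Bit 11: prefix='01' -> emit 'f', reset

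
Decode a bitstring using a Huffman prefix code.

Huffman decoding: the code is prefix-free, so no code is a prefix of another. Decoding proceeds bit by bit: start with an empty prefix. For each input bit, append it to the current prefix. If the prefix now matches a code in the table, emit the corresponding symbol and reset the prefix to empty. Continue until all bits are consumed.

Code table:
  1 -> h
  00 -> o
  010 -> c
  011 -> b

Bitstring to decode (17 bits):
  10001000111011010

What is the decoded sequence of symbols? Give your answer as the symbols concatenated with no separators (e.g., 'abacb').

Answer: hocohhhbc

Derivation:
Bit 0: prefix='1' -> emit 'h', reset
Bit 1: prefix='0' (no match yet)
Bit 2: prefix='00' -> emit 'o', reset
Bit 3: prefix='0' (no match yet)
Bit 4: prefix='01' (no match yet)
Bit 5: prefix='010' -> emit 'c', reset
Bit 6: prefix='0' (no match yet)
Bit 7: prefix='00' -> emit 'o', reset
Bit 8: prefix='1' -> emit 'h', reset
Bit 9: prefix='1' -> emit 'h', reset
Bit 10: prefix='1' -> emit 'h', reset
Bit 11: prefix='0' (no match yet)
Bit 12: prefix='01' (no match yet)
Bit 13: prefix='011' -> emit 'b', reset
Bit 14: prefix='0' (no match yet)
Bit 15: prefix='01' (no match yet)
Bit 16: prefix='010' -> emit 'c', reset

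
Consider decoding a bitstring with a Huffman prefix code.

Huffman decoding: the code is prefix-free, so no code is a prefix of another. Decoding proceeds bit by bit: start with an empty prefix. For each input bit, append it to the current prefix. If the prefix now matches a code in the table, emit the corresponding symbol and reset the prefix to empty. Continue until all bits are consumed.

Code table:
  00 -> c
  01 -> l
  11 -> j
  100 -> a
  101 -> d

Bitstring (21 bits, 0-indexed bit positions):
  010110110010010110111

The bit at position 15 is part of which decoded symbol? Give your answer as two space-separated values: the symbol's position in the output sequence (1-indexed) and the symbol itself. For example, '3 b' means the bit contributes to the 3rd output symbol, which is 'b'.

Answer: 6 d

Derivation:
Bit 0: prefix='0' (no match yet)
Bit 1: prefix='01' -> emit 'l', reset
Bit 2: prefix='0' (no match yet)
Bit 3: prefix='01' -> emit 'l', reset
Bit 4: prefix='1' (no match yet)
Bit 5: prefix='10' (no match yet)
Bit 6: prefix='101' -> emit 'd', reset
Bit 7: prefix='1' (no match yet)
Bit 8: prefix='10' (no match yet)
Bit 9: prefix='100' -> emit 'a', reset
Bit 10: prefix='1' (no match yet)
Bit 11: prefix='10' (no match yet)
Bit 12: prefix='100' -> emit 'a', reset
Bit 13: prefix='1' (no match yet)
Bit 14: prefix='10' (no match yet)
Bit 15: prefix='101' -> emit 'd', reset
Bit 16: prefix='1' (no match yet)
Bit 17: prefix='10' (no match yet)
Bit 18: prefix='101' -> emit 'd', reset
Bit 19: prefix='1' (no match yet)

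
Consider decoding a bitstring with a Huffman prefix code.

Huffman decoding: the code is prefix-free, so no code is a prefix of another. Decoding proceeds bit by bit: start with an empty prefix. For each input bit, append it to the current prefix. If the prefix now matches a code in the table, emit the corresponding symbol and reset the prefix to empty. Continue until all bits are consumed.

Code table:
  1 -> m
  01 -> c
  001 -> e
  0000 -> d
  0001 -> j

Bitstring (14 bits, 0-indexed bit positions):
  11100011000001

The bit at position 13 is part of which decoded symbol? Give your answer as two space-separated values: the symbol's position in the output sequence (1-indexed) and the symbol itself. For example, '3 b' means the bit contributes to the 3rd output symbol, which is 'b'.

Bit 0: prefix='1' -> emit 'm', reset
Bit 1: prefix='1' -> emit 'm', reset
Bit 2: prefix='1' -> emit 'm', reset
Bit 3: prefix='0' (no match yet)
Bit 4: prefix='00' (no match yet)
Bit 5: prefix='000' (no match yet)
Bit 6: prefix='0001' -> emit 'j', reset
Bit 7: prefix='1' -> emit 'm', reset
Bit 8: prefix='0' (no match yet)
Bit 9: prefix='00' (no match yet)
Bit 10: prefix='000' (no match yet)
Bit 11: prefix='0000' -> emit 'd', reset
Bit 12: prefix='0' (no match yet)
Bit 13: prefix='01' -> emit 'c', reset

Answer: 7 c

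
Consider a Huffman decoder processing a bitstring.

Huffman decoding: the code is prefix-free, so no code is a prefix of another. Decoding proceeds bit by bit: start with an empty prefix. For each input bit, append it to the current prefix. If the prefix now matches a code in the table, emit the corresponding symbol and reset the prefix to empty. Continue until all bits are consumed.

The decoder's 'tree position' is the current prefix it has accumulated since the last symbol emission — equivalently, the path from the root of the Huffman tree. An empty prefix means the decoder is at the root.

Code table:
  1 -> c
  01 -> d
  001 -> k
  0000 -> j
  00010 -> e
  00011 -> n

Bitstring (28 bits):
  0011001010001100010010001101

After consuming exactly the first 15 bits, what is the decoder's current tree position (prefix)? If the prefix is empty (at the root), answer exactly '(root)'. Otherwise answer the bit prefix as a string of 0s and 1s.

Answer: 0

Derivation:
Bit 0: prefix='0' (no match yet)
Bit 1: prefix='00' (no match yet)
Bit 2: prefix='001' -> emit 'k', reset
Bit 3: prefix='1' -> emit 'c', reset
Bit 4: prefix='0' (no match yet)
Bit 5: prefix='00' (no match yet)
Bit 6: prefix='001' -> emit 'k', reset
Bit 7: prefix='0' (no match yet)
Bit 8: prefix='01' -> emit 'd', reset
Bit 9: prefix='0' (no match yet)
Bit 10: prefix='00' (no match yet)
Bit 11: prefix='000' (no match yet)
Bit 12: prefix='0001' (no match yet)
Bit 13: prefix='00011' -> emit 'n', reset
Bit 14: prefix='0' (no match yet)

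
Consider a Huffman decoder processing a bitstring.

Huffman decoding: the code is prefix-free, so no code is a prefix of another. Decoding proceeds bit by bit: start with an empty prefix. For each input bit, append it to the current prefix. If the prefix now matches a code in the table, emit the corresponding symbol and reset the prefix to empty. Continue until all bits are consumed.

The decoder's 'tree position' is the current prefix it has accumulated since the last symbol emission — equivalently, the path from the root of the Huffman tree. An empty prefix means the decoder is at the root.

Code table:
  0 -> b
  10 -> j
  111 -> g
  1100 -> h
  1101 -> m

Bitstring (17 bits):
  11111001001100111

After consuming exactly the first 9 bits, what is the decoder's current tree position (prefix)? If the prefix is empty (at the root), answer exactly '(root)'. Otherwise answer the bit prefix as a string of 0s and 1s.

Bit 0: prefix='1' (no match yet)
Bit 1: prefix='11' (no match yet)
Bit 2: prefix='111' -> emit 'g', reset
Bit 3: prefix='1' (no match yet)
Bit 4: prefix='11' (no match yet)
Bit 5: prefix='110' (no match yet)
Bit 6: prefix='1100' -> emit 'h', reset
Bit 7: prefix='1' (no match yet)
Bit 8: prefix='10' -> emit 'j', reset

Answer: (root)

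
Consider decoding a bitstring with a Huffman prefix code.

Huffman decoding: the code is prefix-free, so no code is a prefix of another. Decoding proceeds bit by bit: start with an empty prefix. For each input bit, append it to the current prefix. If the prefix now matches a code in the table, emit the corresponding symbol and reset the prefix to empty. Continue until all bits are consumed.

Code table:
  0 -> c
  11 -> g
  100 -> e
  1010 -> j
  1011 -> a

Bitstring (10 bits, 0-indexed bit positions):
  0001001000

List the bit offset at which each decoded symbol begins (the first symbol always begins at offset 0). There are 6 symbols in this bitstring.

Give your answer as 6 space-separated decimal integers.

Answer: 0 1 2 3 6 9

Derivation:
Bit 0: prefix='0' -> emit 'c', reset
Bit 1: prefix='0' -> emit 'c', reset
Bit 2: prefix='0' -> emit 'c', reset
Bit 3: prefix='1' (no match yet)
Bit 4: prefix='10' (no match yet)
Bit 5: prefix='100' -> emit 'e', reset
Bit 6: prefix='1' (no match yet)
Bit 7: prefix='10' (no match yet)
Bit 8: prefix='100' -> emit 'e', reset
Bit 9: prefix='0' -> emit 'c', reset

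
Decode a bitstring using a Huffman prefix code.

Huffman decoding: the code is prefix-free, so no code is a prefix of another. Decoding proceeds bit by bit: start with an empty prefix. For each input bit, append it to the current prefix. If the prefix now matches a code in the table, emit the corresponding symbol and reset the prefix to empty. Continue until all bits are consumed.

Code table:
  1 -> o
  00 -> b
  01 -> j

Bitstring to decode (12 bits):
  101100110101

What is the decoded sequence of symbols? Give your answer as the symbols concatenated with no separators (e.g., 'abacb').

Bit 0: prefix='1' -> emit 'o', reset
Bit 1: prefix='0' (no match yet)
Bit 2: prefix='01' -> emit 'j', reset
Bit 3: prefix='1' -> emit 'o', reset
Bit 4: prefix='0' (no match yet)
Bit 5: prefix='00' -> emit 'b', reset
Bit 6: prefix='1' -> emit 'o', reset
Bit 7: prefix='1' -> emit 'o', reset
Bit 8: prefix='0' (no match yet)
Bit 9: prefix='01' -> emit 'j', reset
Bit 10: prefix='0' (no match yet)
Bit 11: prefix='01' -> emit 'j', reset

Answer: ojoboojj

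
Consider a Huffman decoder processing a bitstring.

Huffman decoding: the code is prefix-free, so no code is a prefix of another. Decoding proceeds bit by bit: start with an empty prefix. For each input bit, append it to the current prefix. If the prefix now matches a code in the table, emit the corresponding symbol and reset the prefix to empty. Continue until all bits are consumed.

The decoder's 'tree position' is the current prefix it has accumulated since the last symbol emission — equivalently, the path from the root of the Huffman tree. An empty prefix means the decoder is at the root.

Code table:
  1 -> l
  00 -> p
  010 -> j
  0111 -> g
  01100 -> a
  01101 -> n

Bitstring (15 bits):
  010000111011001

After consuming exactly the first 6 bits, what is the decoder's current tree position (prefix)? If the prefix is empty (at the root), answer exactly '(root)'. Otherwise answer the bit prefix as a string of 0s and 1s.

Bit 0: prefix='0' (no match yet)
Bit 1: prefix='01' (no match yet)
Bit 2: prefix='010' -> emit 'j', reset
Bit 3: prefix='0' (no match yet)
Bit 4: prefix='00' -> emit 'p', reset
Bit 5: prefix='0' (no match yet)

Answer: 0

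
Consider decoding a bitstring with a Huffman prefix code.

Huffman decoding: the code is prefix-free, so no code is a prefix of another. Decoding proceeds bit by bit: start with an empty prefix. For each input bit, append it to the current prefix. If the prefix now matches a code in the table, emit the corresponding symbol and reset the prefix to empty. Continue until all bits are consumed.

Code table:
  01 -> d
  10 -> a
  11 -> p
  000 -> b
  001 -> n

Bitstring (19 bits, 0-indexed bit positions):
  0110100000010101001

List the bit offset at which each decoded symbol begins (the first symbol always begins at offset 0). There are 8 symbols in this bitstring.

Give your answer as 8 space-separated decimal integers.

Answer: 0 2 4 6 9 12 14 16

Derivation:
Bit 0: prefix='0' (no match yet)
Bit 1: prefix='01' -> emit 'd', reset
Bit 2: prefix='1' (no match yet)
Bit 3: prefix='10' -> emit 'a', reset
Bit 4: prefix='1' (no match yet)
Bit 5: prefix='10' -> emit 'a', reset
Bit 6: prefix='0' (no match yet)
Bit 7: prefix='00' (no match yet)
Bit 8: prefix='000' -> emit 'b', reset
Bit 9: prefix='0' (no match yet)
Bit 10: prefix='00' (no match yet)
Bit 11: prefix='001' -> emit 'n', reset
Bit 12: prefix='0' (no match yet)
Bit 13: prefix='01' -> emit 'd', reset
Bit 14: prefix='0' (no match yet)
Bit 15: prefix='01' -> emit 'd', reset
Bit 16: prefix='0' (no match yet)
Bit 17: prefix='00' (no match yet)
Bit 18: prefix='001' -> emit 'n', reset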